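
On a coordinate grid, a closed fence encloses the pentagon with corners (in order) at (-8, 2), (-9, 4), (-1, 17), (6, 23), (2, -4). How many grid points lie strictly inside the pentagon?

191

The shoelace formula gives twice the area as |((-8)·4 − (-9)·2) + ((-9)·17 − (-1)·4) + ((-1)·23 − 6·17) + (6·(-4) − 2·23) + (2·2 − (-8)·(-4))| = 386, so the area is 193.
Summing gcd(|Δx|,|Δy|) over the edges gives the boundary count: gcd(1,2) + gcd(8,13) + gcd(7,6) + gcd(4,27) + gcd(10,6) = 1+1+1+1+2 = 6.
By Pick's theorem A = I + B/2 − 1, so I = 193 − 6/2 + 1 = 191.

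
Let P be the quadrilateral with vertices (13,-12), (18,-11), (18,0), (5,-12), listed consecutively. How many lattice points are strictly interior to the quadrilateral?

Using the shoelace formula, 2A = |[13·(-11) − 18·(-12)] + [18·0 − 18·(-11)] + [18·(-12) − 5·0] + [5·(-12) − 13·(-12)]| = 151, so the area is 151/2.
Summing gcd(|Δx|,|Δy|) over the edges gives the boundary count: gcd(5,1) + gcd(0,11) + gcd(13,12) + gcd(8,0) = 1+11+1+8 = 21.
Pick's theorem gives I = A − B/2 + 1 = 151/2 − 21/2 + 1 = 66.

66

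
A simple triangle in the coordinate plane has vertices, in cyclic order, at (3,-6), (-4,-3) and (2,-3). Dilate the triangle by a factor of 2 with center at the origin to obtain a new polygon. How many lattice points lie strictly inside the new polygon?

29

By the shoelace formula, twice the signed area is |(3·(-3) − (-4)·(-6)) + ((-4)·(-3) − 2·(-3)) + (2·(-6) − 3·(-3))| = 18, so the area is 9.
Summing gcd(|Δx|,|Δy|) over the edges gives the boundary count: gcd(7,3) + gcd(6,0) + gcd(1,3) = 1+6+1 = 8.
Scaling by 2 multiplies the area by 2² = 4 (so the new area is 36) and multiplies the boundary lattice-point count by 2, giving 16.
By Pick's theorem, the interior count of the dilated polygon is 36 − 16/2 + 1 = 29.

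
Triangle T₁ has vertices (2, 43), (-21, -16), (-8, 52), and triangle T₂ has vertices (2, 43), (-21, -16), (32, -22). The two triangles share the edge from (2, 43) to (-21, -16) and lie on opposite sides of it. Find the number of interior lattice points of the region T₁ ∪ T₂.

The union is the simple quadrilateral with vertices (2, 43), (-8, 52), (-21, -16), (32, -22) in order.
The shoelace formula gives twice the area as |[2·52 − (-8)·43] + [(-8)·(-16) − (-21)·52] + [(-21)·(-22) − 32·(-16)] + [32·43 − 2·(-22)]| = 4062, so the area is 2031.
Along each edge there are gcd(|Δx|,|Δy|)+1 lattice points, so counting each shared vertex once the boundary has gcd(10,9) + gcd(13,68) + gcd(53,6) + gcd(30,65) = 1+1+1+5 = 8.
By Pick's theorem I = A − B/2 + 1 = 2031 − 8/2 + 1 = 2028.

2028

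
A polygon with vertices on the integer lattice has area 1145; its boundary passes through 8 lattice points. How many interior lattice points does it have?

From Pick's theorem, I = A − B/2 + 1 = 1145 − 8/2 + 1 = 1142.

1142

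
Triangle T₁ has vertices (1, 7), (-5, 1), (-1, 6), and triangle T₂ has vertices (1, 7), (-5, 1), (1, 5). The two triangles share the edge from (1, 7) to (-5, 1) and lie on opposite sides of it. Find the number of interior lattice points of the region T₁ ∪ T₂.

The union is the simple quadrilateral with vertices (1, 7), (-1, 6), (-5, 1), (1, 5) in order.
By the shoelace formula, twice the signed area is |[1·6 − (-1)·7] + [(-1)·1 − (-5)·6] + [(-5)·5 − 1·1] + [1·7 − 1·5]| = 18, so the area is 9.
Summing gcd(|Δx|,|Δy|) over the edges gives the boundary count: gcd(2,1) + gcd(4,5) + gcd(6,4) + gcd(0,2) = 1+1+2+2 = 6.
By Pick's theorem I = A − B/2 + 1 = 9 − 6/2 + 1 = 7.

7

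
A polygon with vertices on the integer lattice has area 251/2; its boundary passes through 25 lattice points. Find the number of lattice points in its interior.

114

Pick's theorem A = I + B/2 − 1 rearranges to I = A − B/2 + 1 = 251/2 − 25/2 + 1 = 114.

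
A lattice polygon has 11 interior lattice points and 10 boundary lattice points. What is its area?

15

Pick's theorem states A = I + B/2 − 1, so A = 11 + 10/2 − 1 = 15.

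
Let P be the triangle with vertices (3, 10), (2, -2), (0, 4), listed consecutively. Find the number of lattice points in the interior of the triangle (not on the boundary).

13

The shoelace formula gives twice the area as |(3·(-2) − 2·10) + (2·4 − 0·(-2)) + (0·10 − 3·4)| = 30, so the area is 15.
Summing gcd(|Δx|,|Δy|) over the edges gives the boundary count: gcd(1,12) + gcd(2,6) + gcd(3,6) = 1+2+3 = 6.
By Pick's theorem A = I + B/2 − 1, so I = 15 − 6/2 + 1 = 13.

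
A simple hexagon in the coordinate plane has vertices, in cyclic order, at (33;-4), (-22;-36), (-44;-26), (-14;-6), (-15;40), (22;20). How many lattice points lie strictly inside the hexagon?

2476

The shoelace formula gives twice the area as |[33·(-36) − (-22)·(-4)] + [(-22)·(-26) − (-44)·(-36)] + [(-44)·(-6) − (-14)·(-26)] + [(-14)·40 − (-15)·(-6)] + [(-15)·20 − 22·40] + [22·(-4) − 33·20]| = 4966, so the area is 2483.
Along each edge there are gcd(|Δx|,|Δy|)+1 lattice points, so counting each shared vertex once the boundary has gcd(55,32) + gcd(22,10) + gcd(30,20) + gcd(1,46) + gcd(37,20) + gcd(11,24) = 1+2+10+1+1+1 = 16.
Pick's theorem gives I = A − B/2 + 1 = 2483 − 16/2 + 1 = 2476.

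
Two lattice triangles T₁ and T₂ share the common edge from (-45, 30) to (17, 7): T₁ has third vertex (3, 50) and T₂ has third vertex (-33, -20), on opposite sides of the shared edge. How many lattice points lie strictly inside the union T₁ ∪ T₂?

2581

The union is the simple quadrilateral with vertices (-45, 30), (3, 50), (17, 7), (-33, -20) in order.
The shoelace formula gives twice the area as |[(-45)·50 − 3·30] + [3·7 − 17·50] + [17·(-20) − (-33)·7] + [(-33)·30 − (-45)·(-20)]| = 5168, so the area is 2584.
Summing gcd(|Δx|,|Δy|) over the edges gives the boundary count: gcd(48,20) + gcd(14,43) + gcd(50,27) + gcd(12,50) = 4+1+1+2 = 8.
By Pick's theorem I = A − B/2 + 1 = 2584 − 8/2 + 1 = 2581.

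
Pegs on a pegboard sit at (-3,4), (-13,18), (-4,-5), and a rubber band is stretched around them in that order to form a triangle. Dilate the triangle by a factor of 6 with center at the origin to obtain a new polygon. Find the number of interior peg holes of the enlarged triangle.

1861

Using the shoelace formula, 2A = |((-3)·18 − (-13)·4) + ((-13)·(-5) − (-4)·18) + ((-4)·4 − (-3)·(-5))| = 104, so the area is 52.
Along each edge there are gcd(|Δx|,|Δy|)+1 lattice points, so counting each shared vertex once the boundary has gcd(10,14) + gcd(9,23) + gcd(1,9) = 2+1+1 = 4.
Scaling by 6 multiplies the area by 6² = 36 (so the new area is 1872) and multiplies the boundary lattice-point count by 6, giving 24.
By Pick's theorem, the interior count of the dilated polygon is 1872 − 24/2 + 1 = 1861.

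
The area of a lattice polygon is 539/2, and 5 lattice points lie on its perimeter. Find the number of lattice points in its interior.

Pick's theorem A = I + B/2 − 1 rearranges to I = A − B/2 + 1 = 539/2 − 5/2 + 1 = 268.

268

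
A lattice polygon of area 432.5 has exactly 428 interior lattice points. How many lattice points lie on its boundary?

Pick's theorem gives A = I + B/2 − 1, so B = 2(A − I + 1) = 2(432.5 − 428 + 1) = 11.

11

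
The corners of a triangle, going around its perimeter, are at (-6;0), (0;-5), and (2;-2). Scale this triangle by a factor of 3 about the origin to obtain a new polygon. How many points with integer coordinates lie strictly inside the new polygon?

121

Using the shoelace formula, 2A = |((-6)·(-5) − 0·0) + (0·(-2) − 2·(-5)) + (2·0 − (-6)·(-2))| = 28, so the area is 14.
Summing gcd(|Δx|,|Δy|) over the edges gives the boundary count: gcd(6,5) + gcd(2,3) + gcd(8,2) = 1+1+2 = 4.
Scaling by 3 multiplies the area by 3² = 9 (so the new area is 126) and multiplies the boundary lattice-point count by 3, giving 12.
By Pick's theorem, the interior count of the dilated polygon is 126 − 12/2 + 1 = 121.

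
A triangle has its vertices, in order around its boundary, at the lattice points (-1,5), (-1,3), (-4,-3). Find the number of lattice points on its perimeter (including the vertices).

6

Along each edge there are gcd(|Δx|,|Δy|)+1 lattice points, so counting each shared vertex once the boundary has gcd(0,2) + gcd(3,6) + gcd(3,8) = 2+3+1 = 6.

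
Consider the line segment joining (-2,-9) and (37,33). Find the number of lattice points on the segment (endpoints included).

The number of lattice points on a segment between lattice points is gcd(|Δx|,|Δy|) + 1 = gcd(39,42) + 1 = 3 + 1 = 4.

4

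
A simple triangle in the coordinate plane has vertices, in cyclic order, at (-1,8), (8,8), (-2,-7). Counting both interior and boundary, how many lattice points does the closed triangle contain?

76

By the shoelace formula, twice the signed area is |[(-1)·8 − 8·8] + [8·(-7) − (-2)·8] + [(-2)·8 − (-1)·(-7)]| = 135, so the area is 67.5.
The number of boundary lattice points is Σ gcd(|Δx|,|Δy|) = gcd(9,0) + gcd(10,15) + gcd(1,15) = 9+5+1 = 15.
Pick's theorem gives I = A − B/2 + 1 = 67.5 − 15/2 + 1 = 61, so the closed region contains I + B = 61 + 15 = 76 lattice points.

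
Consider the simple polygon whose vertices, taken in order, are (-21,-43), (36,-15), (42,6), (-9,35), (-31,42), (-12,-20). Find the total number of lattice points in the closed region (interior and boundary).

3085

The shoelace formula gives twice the area as |((-21)·(-15) − 36·(-43)) + (36·6 − 42·(-15)) + (42·35 − (-9)·6) + ((-9)·42 − (-31)·35) + ((-31)·(-20) − (-12)·42) + ((-12)·(-43) − (-21)·(-20))| = 6160, so the area is 3080.
Summing gcd(|Δx|,|Δy|) over the edges gives the boundary count: gcd(57,28) + gcd(6,21) + gcd(51,29) + gcd(22,7) + gcd(19,62) + gcd(9,23) = 1+3+1+1+1+1 = 8.
Pick's theorem gives I = A − B/2 + 1 = 3080 − 8/2 + 1 = 3077, so the closed region contains I + B = 3077 + 8 = 3085 lattice points.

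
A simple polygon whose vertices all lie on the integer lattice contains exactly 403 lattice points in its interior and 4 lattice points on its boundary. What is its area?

Pick's theorem states A = I + B/2 − 1, so A = 403 + 4/2 − 1 = 404.

404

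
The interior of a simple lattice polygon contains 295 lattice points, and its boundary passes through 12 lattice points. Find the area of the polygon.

By Pick's theorem, A = I + B/2 − 1 = 295 + 12/2 − 1 = 300.

300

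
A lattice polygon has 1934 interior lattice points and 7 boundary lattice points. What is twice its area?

3873

Pick's theorem states A = I + B/2 − 1, so A = 1934 + 7/2 − 1 = 3873/2.
Hence 2A = 3873.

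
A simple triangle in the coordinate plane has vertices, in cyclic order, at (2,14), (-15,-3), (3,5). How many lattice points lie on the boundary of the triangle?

20

Summing gcd(|Δx|,|Δy|) over the edges gives the boundary count: gcd(17,17) + gcd(18,8) + gcd(1,9) = 17+2+1 = 20.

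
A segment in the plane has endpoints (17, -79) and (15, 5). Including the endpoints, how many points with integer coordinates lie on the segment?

3

The number of lattice points on a segment between lattice points is gcd(|Δx|,|Δy|) + 1 = gcd(2,84) + 1 = 2 + 1 = 3.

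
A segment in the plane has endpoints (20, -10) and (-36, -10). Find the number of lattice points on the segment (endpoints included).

57

The number of lattice points on a segment between lattice points is gcd(|Δx|,|Δy|) + 1 = gcd(56,0) + 1 = 56 + 1 = 57.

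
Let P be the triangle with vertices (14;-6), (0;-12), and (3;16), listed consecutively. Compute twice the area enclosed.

374

Using the shoelace formula, 2A = |(14·(-12) − 0·(-6)) + (0·16 − 3·(-12)) + (3·(-6) − 14·16)| = 374, so the area is 187.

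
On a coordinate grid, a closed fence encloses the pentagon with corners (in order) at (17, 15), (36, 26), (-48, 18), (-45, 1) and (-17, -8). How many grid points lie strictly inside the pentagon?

1406

The shoelace formula gives twice the area as |(17·26 − 36·15) + (36·18 − (-48)·26) + ((-48)·1 − (-45)·18) + ((-45)·(-8) − (-17)·1) + ((-17)·15 − 17·(-8))| = 2818, so the area is 1409.
Summing gcd(|Δx|,|Δy|) over the edges gives the boundary count: gcd(19,11) + gcd(84,8) + gcd(3,17) + gcd(28,9) + gcd(34,23) = 1+4+1+1+1 = 8.
Pick's theorem gives I = A − B/2 + 1 = 1409 − 8/2 + 1 = 1406.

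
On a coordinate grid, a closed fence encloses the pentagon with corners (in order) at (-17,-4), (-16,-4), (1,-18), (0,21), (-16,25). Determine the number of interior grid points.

568

By the shoelace formula, twice the signed area is |[(-17)·(-4) − (-16)·(-4)] + [(-16)·(-18) − 1·(-4)] + [1·21 − 0·(-18)] + [0·25 − (-16)·21] + [(-16)·(-4) − (-17)·25]| = 1142, so the area is 571.
The number of boundary lattice points is Σ gcd(|Δx|,|Δy|) = gcd(1,0) + gcd(17,14) + gcd(1,39) + gcd(16,4) + gcd(1,29) = 1+1+1+4+1 = 8.
By Pick's theorem A = I + B/2 − 1, so I = 571 − 8/2 + 1 = 568.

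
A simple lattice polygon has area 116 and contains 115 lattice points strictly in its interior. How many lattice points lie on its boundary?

4

Pick's theorem gives A = I + B/2 − 1, so B = 2(A − I + 1) = 2(116 − 115 + 1) = 4.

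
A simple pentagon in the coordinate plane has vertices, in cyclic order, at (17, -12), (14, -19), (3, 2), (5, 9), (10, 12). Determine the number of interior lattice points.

By the shoelace formula, twice the signed area is |(17·(-19) − 14·(-12)) + (14·2 − 3·(-19)) + (3·9 − 5·2) + (5·12 − 10·9) + (10·(-12) − 17·12)| = 407, so the area is 203.5.
Summing gcd(|Δx|,|Δy|) over the edges gives the boundary count: gcd(3,7) + gcd(11,21) + gcd(2,7) + gcd(5,3) + gcd(7,24) = 1+1+1+1+1 = 5.
Pick's theorem gives I = A − B/2 + 1 = 203.5 − 5/2 + 1 = 202.

202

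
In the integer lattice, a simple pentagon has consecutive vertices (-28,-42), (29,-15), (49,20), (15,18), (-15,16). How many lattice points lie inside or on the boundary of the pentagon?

The shoelace formula gives twice the area as |((-28)·(-15) − 29·(-42)) + (29·20 − 49·(-15)) + (49·18 − 15·20) + (15·16 − (-15)·18) + ((-15)·(-42) − (-28)·16)| = 5123, so the area is 2561.5.
The number of boundary lattice points is Σ gcd(|Δx|,|Δy|) = gcd(57,27) + gcd(20,35) + gcd(34,2) + gcd(30,2) + gcd(13,58) = 3+5+2+2+1 = 13.
Pick's theorem gives I = A − B/2 + 1 = 2561.5 − 13/2 + 1 = 2556, so the closed region contains I + B = 2556 + 13 = 2569 lattice points.

2569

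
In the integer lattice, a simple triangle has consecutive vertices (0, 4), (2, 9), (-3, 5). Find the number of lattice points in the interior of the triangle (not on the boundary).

8

Using the shoelace formula, 2A = |(0·9 − 2·4) + (2·5 − (-3)·9) + ((-3)·4 − 0·5)| = 17, so the area is 17/2.
Along each edge there are gcd(|Δx|,|Δy|)+1 lattice points, so counting each shared vertex once the boundary has gcd(2,5) + gcd(5,4) + gcd(3,1) = 1+1+1 = 3.
Pick's theorem gives I = A − B/2 + 1 = 17/2 − 3/2 + 1 = 8.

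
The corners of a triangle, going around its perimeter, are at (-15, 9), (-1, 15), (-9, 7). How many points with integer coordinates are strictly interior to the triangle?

27

The shoelace formula gives twice the area as |[(-15)·15 − (-1)·9] + [(-1)·7 − (-9)·15] + [(-9)·9 − (-15)·7]| = 64, so the area is 32.
The number of boundary lattice points is Σ gcd(|Δx|,|Δy|) = gcd(14,6) + gcd(8,8) + gcd(6,2) = 2+8+2 = 12.
Pick's theorem gives I = A − B/2 + 1 = 32 − 12/2 + 1 = 27.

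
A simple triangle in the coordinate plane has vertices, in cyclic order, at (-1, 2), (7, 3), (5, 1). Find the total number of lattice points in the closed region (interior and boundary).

10

Using the shoelace formula, 2A = |((-1)·3 − 7·2) + (7·1 − 5·3) + (5·2 − (-1)·1)| = 14, so the area is 7.
Summing gcd(|Δx|,|Δy|) over the edges gives the boundary count: gcd(8,1) + gcd(2,2) + gcd(6,1) = 1+2+1 = 4.
Pick's theorem gives I = A − B/2 + 1 = 7 − 4/2 + 1 = 6, so the closed region contains I + B = 6 + 4 = 10 lattice points.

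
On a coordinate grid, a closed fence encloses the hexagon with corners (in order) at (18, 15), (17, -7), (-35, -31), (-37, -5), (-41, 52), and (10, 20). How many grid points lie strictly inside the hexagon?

2898

By the shoelace formula, twice the signed area is |[18·(-7) − 17·15] + [17·(-31) − (-35)·(-7)] + [(-35)·(-5) − (-37)·(-31)] + [(-37)·52 − (-41)·(-5)] + [(-41)·20 − 10·52] + [10·15 − 18·20]| = 5804, so the area is 2902.
Summing gcd(|Δx|,|Δy|) over the edges gives the boundary count: gcd(1,22) + gcd(52,24) + gcd(2,26) + gcd(4,57) + gcd(51,32) + gcd(8,5) = 1+4+2+1+1+1 = 10.
By Pick's theorem A = I + B/2 − 1, so I = 2902 − 10/2 + 1 = 2898.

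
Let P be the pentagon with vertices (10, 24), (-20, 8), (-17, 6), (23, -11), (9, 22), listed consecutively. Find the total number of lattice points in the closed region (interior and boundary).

The shoelace formula gives twice the area as |[10·8 − (-20)·24] + [(-20)·6 − (-17)·8] + [(-17)·(-11) − 23·6] + [23·22 − 9·(-11)] + [9·24 − 10·22]| = 1226, so the area is 613.
Along each edge there are gcd(|Δx|,|Δy|)+1 lattice points, so counting each shared vertex once the boundary has gcd(30,16) + gcd(3,2) + gcd(40,17) + gcd(14,33) + gcd(1,2) = 2+1+1+1+1 = 6.
Pick's theorem gives I = A − B/2 + 1 = 613 − 6/2 + 1 = 611, so the closed region contains I + B = 611 + 6 = 617 lattice points.

617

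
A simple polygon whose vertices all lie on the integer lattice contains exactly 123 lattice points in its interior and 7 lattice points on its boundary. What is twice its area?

251

By Pick's theorem, A = I + B/2 − 1 = 123 + 7/2 − 1 = 251/2.
Hence 2A = 251.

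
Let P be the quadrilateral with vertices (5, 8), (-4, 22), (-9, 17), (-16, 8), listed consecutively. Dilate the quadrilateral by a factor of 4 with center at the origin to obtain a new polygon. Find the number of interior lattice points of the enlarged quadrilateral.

By the shoelace formula, twice the signed area is |(5·22 − (-4)·8) + ((-4)·17 − (-9)·22) + ((-9)·8 − (-16)·17) + ((-16)·8 − 5·8)| = 304, so the area is 152.
Summing gcd(|Δx|,|Δy|) over the edges gives the boundary count: gcd(9,14) + gcd(5,5) + gcd(7,9) + gcd(21,0) = 1+5+1+21 = 28.
Scaling by 4 multiplies the area by 4² = 16 (so the new area is 2432) and multiplies the boundary lattice-point count by 4, giving 112.
By Pick's theorem, the interior count of the dilated polygon is 2432 − 112/2 + 1 = 2377.

2377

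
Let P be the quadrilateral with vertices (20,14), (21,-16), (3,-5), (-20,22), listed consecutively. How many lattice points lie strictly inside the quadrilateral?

708

The shoelace formula gives twice the area as |(20·(-16) − 21·14) + (21·(-5) − 3·(-16)) + (3·22 − (-20)·(-5)) + ((-20)·14 − 20·22)| = 1425, so the area is 712.5.
Along each edge there are gcd(|Δx|,|Δy|)+1 lattice points, so counting each shared vertex once the boundary has gcd(1,30) + gcd(18,11) + gcd(23,27) + gcd(40,8) = 1+1+1+8 = 11.
By Pick's theorem A = I + B/2 − 1, so I = 712.5 − 11/2 + 1 = 708.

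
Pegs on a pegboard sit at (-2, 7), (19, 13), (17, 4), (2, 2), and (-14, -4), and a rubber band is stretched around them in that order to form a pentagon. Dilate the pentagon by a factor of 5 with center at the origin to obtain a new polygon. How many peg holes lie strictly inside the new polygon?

4531

By the shoelace formula, twice the signed area is |((-2)·13 − 19·7) + (19·4 − 17·13) + (17·2 − 2·4) + (2·(-4) − (-14)·2) + ((-14)·7 − (-2)·(-4))| = 364, so the area is 182.
The number of boundary lattice points is Σ gcd(|Δx|,|Δy|) = gcd(21,6) + gcd(2,9) + gcd(15,2) + gcd(16,6) + gcd(12,11) = 3+1+1+2+1 = 8.
Scaling by 5 multiplies the area by 5² = 25 (so the new area is 4550) and multiplies the boundary lattice-point count by 5, giving 40.
By Pick's theorem, the interior count of the dilated polygon is 4550 − 40/2 + 1 = 4531.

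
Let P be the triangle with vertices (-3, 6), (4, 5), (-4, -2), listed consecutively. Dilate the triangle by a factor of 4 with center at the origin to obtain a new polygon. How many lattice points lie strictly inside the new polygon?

451

The shoelace formula gives twice the area as |[(-3)·5 − 4·6] + [4·(-2) − (-4)·5] + [(-4)·6 − (-3)·(-2)]| = 57, so the area is 28.5.
Along each edge there are gcd(|Δx|,|Δy|)+1 lattice points, so counting each shared vertex once the boundary has gcd(7,1) + gcd(8,7) + gcd(1,8) = 1+1+1 = 3.
Scaling by 4 multiplies the area by 4² = 16 (so the new area is 456) and multiplies the boundary lattice-point count by 4, giving 12.
By Pick's theorem, the interior count of the dilated polygon is 456 − 12/2 + 1 = 451.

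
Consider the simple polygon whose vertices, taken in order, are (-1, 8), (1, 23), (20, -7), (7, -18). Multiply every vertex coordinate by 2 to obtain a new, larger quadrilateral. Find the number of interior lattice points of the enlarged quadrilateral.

Using the shoelace formula, 2A = |((-1)·23 − 1·8) + (1·(-7) − 20·23) + (20·(-18) − 7·(-7)) + (7·8 − (-1)·(-18))| = 771, so the area is 771/2.
The number of boundary lattice points is Σ gcd(|Δx|,|Δy|) = gcd(2,15) + gcd(19,30) + gcd(13,11) + gcd(8,26) = 1+1+1+2 = 5.
Scaling by 2 multiplies the area by 2² = 4 (so the new area is 1542) and multiplies the boundary lattice-point count by 2, giving 10.
By Pick's theorem, the interior count of the dilated polygon is 1542 − 10/2 + 1 = 1538.

1538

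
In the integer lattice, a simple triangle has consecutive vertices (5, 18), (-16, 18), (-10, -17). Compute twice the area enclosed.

735

Using the shoelace formula, 2A = |[5·18 − (-16)·18] + [(-16)·(-17) − (-10)·18] + [(-10)·18 − 5·(-17)]| = 735, so the area is 735/2.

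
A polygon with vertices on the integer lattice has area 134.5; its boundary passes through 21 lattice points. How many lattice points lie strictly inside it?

125

Pick's theorem A = I + B/2 − 1 rearranges to I = A − B/2 + 1 = 134.5 − 21/2 + 1 = 125.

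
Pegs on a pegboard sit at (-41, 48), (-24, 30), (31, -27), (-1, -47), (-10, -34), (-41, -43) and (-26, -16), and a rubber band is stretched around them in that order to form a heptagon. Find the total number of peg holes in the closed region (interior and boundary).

2812

Using the shoelace formula, 2A = |((-41)·30 − (-24)·48) + ((-24)·(-27) − 31·30) + (31·(-47) − (-1)·(-27)) + ((-1)·(-34) − (-10)·(-47)) + ((-10)·(-43) − (-41)·(-34)) + ((-41)·(-16) − (-26)·(-43)) + ((-26)·48 − (-41)·(-16))| = 5610, so the area is 2805.
The number of boundary lattice points is Σ gcd(|Δx|,|Δy|) = gcd(17,18) + gcd(55,57) + gcd(32,20) + gcd(9,13) + gcd(31,9) + gcd(15,27) + gcd(15,64) = 1+1+4+1+1+3+1 = 12.
Pick's theorem gives I = A − B/2 + 1 = 2805 − 12/2 + 1 = 2800, so the closed region contains I + B = 2800 + 12 = 2812 lattice points.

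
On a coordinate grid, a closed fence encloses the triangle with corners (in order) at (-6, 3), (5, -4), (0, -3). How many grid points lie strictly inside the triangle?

By the shoelace formula, twice the signed area is |[(-6)·(-4) − 5·3] + [5·(-3) − 0·(-4)] + [0·3 − (-6)·(-3)]| = 24, so the area is 12.
Along each edge there are gcd(|Δx|,|Δy|)+1 lattice points, so counting each shared vertex once the boundary has gcd(11,7) + gcd(5,1) + gcd(6,6) = 1+1+6 = 8.
By Pick's theorem A = I + B/2 − 1, so I = 12 − 8/2 + 1 = 9.

9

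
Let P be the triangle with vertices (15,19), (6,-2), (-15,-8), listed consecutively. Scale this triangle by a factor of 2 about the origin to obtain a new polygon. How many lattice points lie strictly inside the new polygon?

766

Using the shoelace formula, 2A = |(15·(-2) − 6·19) + (6·(-8) − (-15)·(-2)) + ((-15)·19 − 15·(-8))| = 387, so the area is 387/2.
Along each edge there are gcd(|Δx|,|Δy|)+1 lattice points, so counting each shared vertex once the boundary has gcd(9,21) + gcd(21,6) + gcd(30,27) = 3+3+3 = 9.
Scaling by 2 multiplies the area by 2² = 4 (so the new area is 774) and multiplies the boundary lattice-point count by 2, giving 18.
By Pick's theorem, the interior count of the dilated polygon is 774 − 18/2 + 1 = 766.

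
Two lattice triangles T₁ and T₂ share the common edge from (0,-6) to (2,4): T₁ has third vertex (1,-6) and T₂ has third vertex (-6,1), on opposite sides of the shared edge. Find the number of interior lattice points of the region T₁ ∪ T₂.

The union is the simple quadrilateral with vertices (0,-6), (1,-6), (2,4), (-6,1) in order.
The shoelace formula gives twice the area as |(0·(-6) − 1·(-6)) + (1·4 − 2·(-6)) + (2·1 − (-6)·4) + ((-6)·(-6) − 0·1)| = 84, so the area is 42.
Summing gcd(|Δx|,|Δy|) over the edges gives the boundary count: gcd(1,0) + gcd(1,10) + gcd(8,3) + gcd(6,7) = 1+1+1+1 = 4.
By Pick's theorem I = A − B/2 + 1 = 42 − 4/2 + 1 = 41.

41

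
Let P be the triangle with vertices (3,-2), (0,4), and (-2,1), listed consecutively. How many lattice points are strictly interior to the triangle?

By the shoelace formula, twice the signed area is |[3·4 − 0·(-2)] + [0·1 − (-2)·4] + [(-2)·(-2) − 3·1]| = 21, so the area is 10.5.
Along each edge there are gcd(|Δx|,|Δy|)+1 lattice points, so counting each shared vertex once the boundary has gcd(3,6) + gcd(2,3) + gcd(5,3) = 3+1+1 = 5.
By Pick's theorem A = I + B/2 − 1, so I = 10.5 − 5/2 + 1 = 9.

9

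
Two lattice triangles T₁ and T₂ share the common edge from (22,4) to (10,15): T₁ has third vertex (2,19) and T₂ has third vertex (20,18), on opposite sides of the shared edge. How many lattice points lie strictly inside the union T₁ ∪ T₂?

The union is the simple quadrilateral with vertices (22,4), (2,19), (10,15), (20,18) in order.
The shoelace formula gives twice the area as |[22·19 − 2·4] + [2·15 − 10·19] + [10·18 − 20·15] + [20·4 − 22·18]| = 186, so the area is 93.
Summing gcd(|Δx|,|Δy|) over the edges gives the boundary count: gcd(20,15) + gcd(8,4) + gcd(10,3) + gcd(2,14) = 5+4+1+2 = 12.
By Pick's theorem I = A − B/2 + 1 = 93 − 12/2 + 1 = 88.

88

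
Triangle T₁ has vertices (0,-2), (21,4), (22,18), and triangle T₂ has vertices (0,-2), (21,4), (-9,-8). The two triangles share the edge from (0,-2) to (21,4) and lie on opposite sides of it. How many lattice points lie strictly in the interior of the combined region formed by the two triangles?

175

The union is the simple quadrilateral with vertices (0,-2), (22,18), (21,4), (-9,-8) in order.
By the shoelace formula, twice the signed area is |(0·18 − 22·(-2)) + (22·4 − 21·18) + (21·(-8) − (-9)·4) + ((-9)·(-2) − 0·(-8))| = 360, so the area is 180.
The number of boundary lattice points is Σ gcd(|Δx|,|Δy|) = gcd(22,20) + gcd(1,14) + gcd(30,12) + gcd(9,6) = 2+1+6+3 = 12.
By Pick's theorem I = A − B/2 + 1 = 180 − 12/2 + 1 = 175.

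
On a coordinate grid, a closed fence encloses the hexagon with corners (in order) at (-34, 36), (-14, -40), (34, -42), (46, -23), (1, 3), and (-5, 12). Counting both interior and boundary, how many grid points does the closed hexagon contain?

2696

By the shoelace formula, twice the signed area is |[(-34)·(-40) − (-14)·36] + [(-14)·(-42) − 34·(-40)] + [34·(-23) − 46·(-42)] + [46·3 − 1·(-23)] + [1·12 − (-5)·3] + [(-5)·36 − (-34)·12]| = 5378, so the area is 2689.
Along each edge there are gcd(|Δx|,|Δy|)+1 lattice points, so counting each shared vertex once the boundary has gcd(20,76) + gcd(48,2) + gcd(12,19) + gcd(45,26) + gcd(6,9) + gcd(29,24) = 4+2+1+1+3+1 = 12.
Pick's theorem gives I = A − B/2 + 1 = 2689 − 12/2 + 1 = 2684, so the closed region contains I + B = 2684 + 12 = 2696 lattice points.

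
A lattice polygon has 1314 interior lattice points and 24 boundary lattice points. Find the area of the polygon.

By Pick's theorem, A = I + B/2 − 1 = 1314 + 24/2 − 1 = 1325.

1325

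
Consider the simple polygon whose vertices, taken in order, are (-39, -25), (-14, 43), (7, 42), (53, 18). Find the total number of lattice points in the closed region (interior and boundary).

2823

The shoelace formula gives twice the area as |[(-39)·43 − (-14)·(-25)] + [(-14)·42 − 7·43] + [7·18 − 53·42] + [53·(-25) − (-39)·18]| = 5639, so the area is 2819.5.
Summing gcd(|Δx|,|Δy|) over the edges gives the boundary count: gcd(25,68) + gcd(21,1) + gcd(46,24) + gcd(92,43) = 1+1+2+1 = 5.
Pick's theorem gives I = A − B/2 + 1 = 2819.5 − 5/2 + 1 = 2818, so the closed region contains I + B = 2818 + 5 = 2823 lattice points.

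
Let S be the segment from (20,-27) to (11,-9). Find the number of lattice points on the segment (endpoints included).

10

The number of lattice points on a segment between lattice points is gcd(|Δx|,|Δy|) + 1 = gcd(9,18) + 1 = 9 + 1 = 10.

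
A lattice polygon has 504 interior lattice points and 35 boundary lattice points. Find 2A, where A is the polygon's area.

1041

By Pick's theorem, A = I + B/2 − 1 = 504 + 35/2 − 1 = 1041/2.
Hence 2A = 1041.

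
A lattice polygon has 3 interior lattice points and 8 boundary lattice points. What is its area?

6

Pick's theorem states A = I + B/2 − 1, so A = 3 + 8/2 − 1 = 6.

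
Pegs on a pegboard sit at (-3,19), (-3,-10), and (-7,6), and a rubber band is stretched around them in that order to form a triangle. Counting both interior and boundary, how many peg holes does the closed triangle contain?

Using the shoelace formula, 2A = |[(-3)·(-10) − (-3)·19] + [(-3)·6 − (-7)·(-10)] + [(-7)·19 − (-3)·6]| = 116, so the area is 58.
Summing gcd(|Δx|,|Δy|) over the edges gives the boundary count: gcd(0,29) + gcd(4,16) + gcd(4,13) = 29+4+1 = 34.
Pick's theorem gives I = A − B/2 + 1 = 58 − 34/2 + 1 = 42, so the closed region contains I + B = 42 + 34 = 76 lattice points.

76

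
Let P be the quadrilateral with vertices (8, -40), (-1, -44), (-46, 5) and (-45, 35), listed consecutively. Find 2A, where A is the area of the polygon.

2286

By the shoelace formula, twice the signed area is |(8·(-44) − (-1)·(-40)) + ((-1)·5 − (-46)·(-44)) + ((-46)·35 − (-45)·5) + ((-45)·(-40) − 8·35)| = 2286, so the area is 1143.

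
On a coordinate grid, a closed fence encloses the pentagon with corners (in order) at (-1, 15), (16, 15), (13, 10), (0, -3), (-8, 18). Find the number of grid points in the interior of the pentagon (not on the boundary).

By the shoelace formula, twice the signed area is |((-1)·15 − 16·15) + (16·10 − 13·15) + (13·(-3) − 0·10) + (0·18 − (-8)·(-3)) + ((-8)·15 − (-1)·18)| = 455, so the area is 227.5.
The number of boundary lattice points is Σ gcd(|Δx|,|Δy|) = gcd(17,0) + gcd(3,5) + gcd(13,13) + gcd(8,21) + gcd(7,3) = 17+1+13+1+1 = 33.
By Pick's theorem A = I + B/2 − 1, so I = 227.5 − 33/2 + 1 = 212.

212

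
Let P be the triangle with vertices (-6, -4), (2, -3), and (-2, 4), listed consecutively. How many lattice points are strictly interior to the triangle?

28

By the shoelace formula, twice the signed area is |((-6)·(-3) − 2·(-4)) + (2·4 − (-2)·(-3)) + ((-2)·(-4) − (-6)·4)| = 60, so the area is 30.
The number of boundary lattice points is Σ gcd(|Δx|,|Δy|) = gcd(8,1) + gcd(4,7) + gcd(4,8) = 1+1+4 = 6.
By Pick's theorem A = I + B/2 − 1, so I = 30 − 6/2 + 1 = 28.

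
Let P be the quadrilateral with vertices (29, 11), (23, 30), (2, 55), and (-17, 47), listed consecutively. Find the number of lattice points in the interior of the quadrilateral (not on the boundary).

649

Using the shoelace formula, 2A = |[29·30 − 23·11] + [23·55 − 2·30] + [2·47 − (-17)·55] + [(-17)·11 − 29·47]| = 1301, so the area is 650.5.
Summing gcd(|Δx|,|Δy|) over the edges gives the boundary count: gcd(6,19) + gcd(21,25) + gcd(19,8) + gcd(46,36) = 1+1+1+2 = 5.
Pick's theorem gives I = A − B/2 + 1 = 650.5 − 5/2 + 1 = 649.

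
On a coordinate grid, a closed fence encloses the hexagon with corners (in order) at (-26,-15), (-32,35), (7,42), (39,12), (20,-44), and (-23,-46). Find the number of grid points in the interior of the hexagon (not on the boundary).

4633

Using the shoelace formula, 2A = |[(-26)·35 − (-32)·(-15)] + [(-32)·42 − 7·35] + [7·12 − 39·42] + [39·(-44) − 20·12] + [20·(-46) − (-23)·(-44)] + [(-23)·(-15) − (-26)·(-46)]| = 9272, so the area is 4636.
Summing gcd(|Δx|,|Δy|) over the edges gives the boundary count: gcd(6,50) + gcd(39,7) + gcd(32,30) + gcd(19,56) + gcd(43,2) + gcd(3,31) = 2+1+2+1+1+1 = 8.
By Pick's theorem A = I + B/2 − 1, so I = 4636 − 8/2 + 1 = 4633.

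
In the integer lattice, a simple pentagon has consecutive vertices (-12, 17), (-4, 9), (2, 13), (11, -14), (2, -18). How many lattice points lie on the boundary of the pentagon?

27

The number of boundary lattice points is Σ gcd(|Δx|,|Δy|) = gcd(8,8) + gcd(6,4) + gcd(9,27) + gcd(9,4) + gcd(14,35) = 8+2+9+1+7 = 27.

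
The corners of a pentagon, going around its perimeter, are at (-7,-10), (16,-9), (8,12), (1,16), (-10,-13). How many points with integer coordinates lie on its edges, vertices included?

7

Along each edge there are gcd(|Δx|,|Δy|)+1 lattice points, so counting each shared vertex once the boundary has gcd(23,1) + gcd(8,21) + gcd(7,4) + gcd(11,29) + gcd(3,3) = 1+1+1+1+3 = 7.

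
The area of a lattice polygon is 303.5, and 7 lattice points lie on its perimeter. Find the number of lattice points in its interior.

301

From Pick's theorem, I = A − B/2 + 1 = 303.5 − 7/2 + 1 = 301.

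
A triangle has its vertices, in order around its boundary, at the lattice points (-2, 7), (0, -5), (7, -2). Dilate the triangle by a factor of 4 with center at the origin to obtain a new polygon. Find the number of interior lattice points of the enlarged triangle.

By the shoelace formula, twice the signed area is |((-2)·(-5) − 0·7) + (0·(-2) − 7·(-5)) + (7·7 − (-2)·(-2))| = 90, so the area is 45.
The number of boundary lattice points is Σ gcd(|Δx|,|Δy|) = gcd(2,12) + gcd(7,3) + gcd(9,9) = 2+1+9 = 12.
Scaling by 4 multiplies the area by 4² = 16 (so the new area is 720) and multiplies the boundary lattice-point count by 4, giving 48.
By Pick's theorem, the interior count of the dilated polygon is 720 − 48/2 + 1 = 697.

697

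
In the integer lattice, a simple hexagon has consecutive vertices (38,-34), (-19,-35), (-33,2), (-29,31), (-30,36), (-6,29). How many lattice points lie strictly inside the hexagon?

Using the shoelace formula, 2A = |(38·(-35) − (-19)·(-34)) + ((-19)·2 − (-33)·(-35)) + ((-33)·31 − (-29)·2) + ((-29)·36 − (-30)·31) + ((-30)·29 − (-6)·36) + ((-6)·(-34) − 38·29)| = 5800, so the area is 2900.
Along each edge there are gcd(|Δx|,|Δy|)+1 lattice points, so counting each shared vertex once the boundary has gcd(57,1) + gcd(14,37) + gcd(4,29) + gcd(1,5) + gcd(24,7) + gcd(44,63) = 1+1+1+1+1+1 = 6.
By Pick's theorem A = I + B/2 − 1, so I = 2900 − 6/2 + 1 = 2898.

2898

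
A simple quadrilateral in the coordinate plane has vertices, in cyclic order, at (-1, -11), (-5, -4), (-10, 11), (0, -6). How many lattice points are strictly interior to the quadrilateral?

By the shoelace formula, twice the signed area is |[(-1)·(-4) − (-5)·(-11)] + [(-5)·11 − (-10)·(-4)] + [(-10)·(-6) − 0·11] + [0·(-11) − (-1)·(-6)]| = 92, so the area is 46.
Along each edge there are gcd(|Δx|,|Δy|)+1 lattice points, so counting each shared vertex once the boundary has gcd(4,7) + gcd(5,15) + gcd(10,17) + gcd(1,5) = 1+5+1+1 = 8.
By Pick's theorem A = I + B/2 − 1, so I = 46 − 8/2 + 1 = 43.

43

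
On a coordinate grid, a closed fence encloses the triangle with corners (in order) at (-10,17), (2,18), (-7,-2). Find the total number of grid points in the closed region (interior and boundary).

118

Using the shoelace formula, 2A = |((-10)·18 − 2·17) + (2·(-2) − (-7)·18) + ((-7)·17 − (-10)·(-2))| = 231, so the area is 115.5.
The number of boundary lattice points is Σ gcd(|Δx|,|Δy|) = gcd(12,1) + gcd(9,20) + gcd(3,19) = 1+1+1 = 3.
Pick's theorem gives I = A − B/2 + 1 = 115.5 − 3/2 + 1 = 115, so the closed region contains I + B = 115 + 3 = 118 lattice points.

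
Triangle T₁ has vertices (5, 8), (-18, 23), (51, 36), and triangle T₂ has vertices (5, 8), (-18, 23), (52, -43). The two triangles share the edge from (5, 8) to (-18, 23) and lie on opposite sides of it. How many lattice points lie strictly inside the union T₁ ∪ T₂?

The union is the simple quadrilateral with vertices (5, 8), (51, 36), (-18, 23), (52, -43) in order.
The shoelace formula gives twice the area as |(5·36 − 51·8) + (51·23 − (-18)·36) + ((-18)·(-43) − 52·23) + (52·8 − 5·(-43))| = 1802, so the area is 901.
Summing gcd(|Δx|,|Δy|) over the edges gives the boundary count: gcd(46,28) + gcd(69,13) + gcd(70,66) + gcd(47,51) = 2+1+2+1 = 6.
By Pick's theorem I = A − B/2 + 1 = 901 − 6/2 + 1 = 899.

899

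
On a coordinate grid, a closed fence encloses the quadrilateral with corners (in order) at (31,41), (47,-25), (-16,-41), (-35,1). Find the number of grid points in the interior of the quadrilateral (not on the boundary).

3971

The shoelace formula gives twice the area as |[31·(-25) − 47·41] + [47·(-41) − (-16)·(-25)] + [(-16)·1 − (-35)·(-41)] + [(-35)·41 − 31·1]| = 7946, so the area is 3973.
Along each edge there are gcd(|Δx|,|Δy|)+1 lattice points, so counting each shared vertex once the boundary has gcd(16,66) + gcd(63,16) + gcd(19,42) + gcd(66,40) = 2+1+1+2 = 6.
By Pick's theorem A = I + B/2 − 1, so I = 3973 − 6/2 + 1 = 3971.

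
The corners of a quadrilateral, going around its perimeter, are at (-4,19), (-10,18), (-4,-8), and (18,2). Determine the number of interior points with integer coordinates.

376

The shoelace formula gives twice the area as |[(-4)·18 − (-10)·19] + [(-10)·(-8) − (-4)·18] + [(-4)·2 − 18·(-8)] + [18·19 − (-4)·2]| = 756, so the area is 378.
The number of boundary lattice points is Σ gcd(|Δx|,|Δy|) = gcd(6,1) + gcd(6,26) + gcd(22,10) + gcd(22,17) = 1+2+2+1 = 6.
Pick's theorem gives I = A − B/2 + 1 = 378 − 6/2 + 1 = 376.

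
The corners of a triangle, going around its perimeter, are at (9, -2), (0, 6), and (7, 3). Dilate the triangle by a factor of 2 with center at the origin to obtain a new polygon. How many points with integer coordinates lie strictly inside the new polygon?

56

Using the shoelace formula, 2A = |[9·6 − 0·(-2)] + [0·3 − 7·6] + [7·(-2) − 9·3]| = 29, so the area is 14.5.
Summing gcd(|Δx|,|Δy|) over the edges gives the boundary count: gcd(9,8) + gcd(7,3) + gcd(2,5) = 1+1+1 = 3.
Scaling by 2 multiplies the area by 2² = 4 (so the new area is 58) and multiplies the boundary lattice-point count by 2, giving 6.
By Pick's theorem, the interior count of the dilated polygon is 58 − 6/2 + 1 = 56.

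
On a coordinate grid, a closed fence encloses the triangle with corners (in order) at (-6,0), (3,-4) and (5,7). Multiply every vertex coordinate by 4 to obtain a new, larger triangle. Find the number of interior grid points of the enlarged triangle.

851

Using the shoelace formula, 2A = |[(-6)·(-4) − 3·0] + [3·7 − 5·(-4)] + [5·0 − (-6)·7]| = 107, so the area is 53.5.
Summing gcd(|Δx|,|Δy|) over the edges gives the boundary count: gcd(9,4) + gcd(2,11) + gcd(11,7) = 1+1+1 = 3.
Scaling by 4 multiplies the area by 4² = 16 (so the new area is 856) and multiplies the boundary lattice-point count by 4, giving 12.
By Pick's theorem, the interior count of the dilated polygon is 856 − 12/2 + 1 = 851.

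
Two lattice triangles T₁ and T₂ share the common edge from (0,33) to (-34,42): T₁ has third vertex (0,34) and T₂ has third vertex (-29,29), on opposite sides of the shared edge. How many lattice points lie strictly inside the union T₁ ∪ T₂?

214

The union is the simple quadrilateral with vertices (0,33), (0,34), (-34,42), (-29,29) in order.
The shoelace formula gives twice the area as |(0·34 − 0·33) + (0·42 − (-34)·34) + ((-34)·29 − (-29)·42) + ((-29)·33 − 0·29)| = 431, so the area is 431/2.
Along each edge there are gcd(|Δx|,|Δy|)+1 lattice points, so counting each shared vertex once the boundary has gcd(0,1) + gcd(34,8) + gcd(5,13) + gcd(29,4) = 1+2+1+1 = 5.
By Pick's theorem I = A − B/2 + 1 = 431/2 − 5/2 + 1 = 214.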